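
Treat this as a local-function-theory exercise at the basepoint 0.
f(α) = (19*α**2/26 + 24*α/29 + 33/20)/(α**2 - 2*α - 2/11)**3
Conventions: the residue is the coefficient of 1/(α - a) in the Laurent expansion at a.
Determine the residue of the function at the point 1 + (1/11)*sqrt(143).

The residue is (7993403/265046080)*sqrt(143).

The factor α**2 - 2*α - 2/11 splits as (α - a)(α - a') with a = 1 + (1/11)*sqrt(143), a' = 1 - (1/11)*sqrt(143). At the order-3 pole a set g(α) = (α - a)^3*f(α) = [19*α**2/26 + 24*α/29 + 33/20] / (α - a')^3.
Order-3 pole: residue = g''(a)/2; g''(1 + (1/11)*sqrt(143)) = (7993403/132523040)*sqrt(143), so the residue is (7993403/265046080)*sqrt(143).


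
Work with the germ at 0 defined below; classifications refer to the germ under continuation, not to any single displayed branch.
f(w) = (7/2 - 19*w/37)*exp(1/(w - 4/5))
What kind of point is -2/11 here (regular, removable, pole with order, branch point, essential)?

There is no denominator, hence no pole anywhere.
The essential point of exp(1/(w - (4/5))) is 4/5, not -2/11.
So the germ continues analytically to -2/11.

The point is a regular point.


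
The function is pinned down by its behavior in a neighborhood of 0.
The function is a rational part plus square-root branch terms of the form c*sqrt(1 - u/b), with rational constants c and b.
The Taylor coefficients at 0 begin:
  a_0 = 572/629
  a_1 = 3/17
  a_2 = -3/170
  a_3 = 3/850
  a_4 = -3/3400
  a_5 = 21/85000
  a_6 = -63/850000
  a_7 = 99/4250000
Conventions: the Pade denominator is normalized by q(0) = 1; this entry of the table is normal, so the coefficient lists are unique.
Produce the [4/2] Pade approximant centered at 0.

Taylor coefficients needed (read off): a_0 = 572/629, a_1 = 3/17, a_2 = -3/170, a_3 = 3/850, a_4 = -3/3400, a_5 = 21/85000, a_6 = -63/850000.
Write the denominator as Q(u) = 1 + q1*u + q2*u^2. Requiring Q*f - P = O(u^7) with deg P <= 4 kills the coefficients of u^5..u^6 in Q*f:
  u^5: a_5 + q1*a_4 + q2*a_3 = 0, i.e. 21/85000 + (-3/3400)*q1 + (3/850)*q2 = 0.
  u^6: a_6 + q1*a_5 + q2*a_4 = 0, i.e. -63/850000 + (21/85000)*q1 + (-3/3400)*q2 = 0.
Solving this linear system: q1 = 7/15, q2 = 7/150.
The numerator is Q*f truncated at degree 4: P0 = a_0 = 572/629; P1 = a_1 + q1*a_0 = 5669/9435; P2 = a_2 + q1*a_1 + q2*a_0 = 10109/94350; P3 = a_3 + q1*a_2 + q2*a_1 = 3/850; P4 = a_4 + q1*a_3 + q2*a_2 = -1/17000.

The Pade approximant has numerator coefficients [572/629, 5669/9435, 10109/94350, 3/850, -1/17000]; denominator coefficients [1, 7/15, 7/150].


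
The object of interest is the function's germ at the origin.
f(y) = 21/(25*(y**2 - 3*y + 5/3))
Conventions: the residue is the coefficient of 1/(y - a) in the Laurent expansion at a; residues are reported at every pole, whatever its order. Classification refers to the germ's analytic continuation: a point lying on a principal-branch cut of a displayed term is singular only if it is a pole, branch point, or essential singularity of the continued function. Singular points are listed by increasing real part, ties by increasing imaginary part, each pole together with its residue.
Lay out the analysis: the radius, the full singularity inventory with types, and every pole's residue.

Denominator factor (y**2 - 3*y + 5/3): discriminant 7/3, real irrational roots 3/2 + (1/6)*sqrt(21) and 3/2 - (1/6)*sqrt(21); poles of order 1, moduli 3/2 + (1/6)*sqrt(21) and 3/2 - (1/6)*sqrt(21).
The radius of convergence is the smallest modulus among the singular points: 3/2 - (1/6)*sqrt(21).
The factor y**2 - 3*y + 5/3 splits as (y - a)(y - a') with a = 3/2 - (1/6)*sqrt(21), a' = 3/2 + (1/6)*sqrt(21). At the order-1 pole a set g(y) = (y - a)*f(y) = [21/25] / (y - a').
Simple pole: residue = g(a) at a = 3/2 - (1/6)*sqrt(21), which is -(3/25)*sqrt(21).
The factor y**2 - 3*y + 5/3 splits as (y - a)(y - a') with a = 3/2 + (1/6)*sqrt(21), a' = 3/2 - (1/6)*sqrt(21). At the order-1 pole a set g(y) = (y - a)*f(y) = [21/25] / (y - a').
Simple pole: residue = g(a) at a = 3/2 + (1/6)*sqrt(21), which is (3/25)*sqrt(21).
List the singular points by increasing real part (a conjugate pair: the negative imaginary part first).

Radius of convergence at 0: 3/2 - (1/6)*sqrt(21).
At 3/2 - (1/6)*sqrt(21): a pole of order 1; residue -(3/25)*sqrt(21).
At 3/2 + (1/6)*sqrt(21): a pole of order 1; residue (3/25)*sqrt(21).


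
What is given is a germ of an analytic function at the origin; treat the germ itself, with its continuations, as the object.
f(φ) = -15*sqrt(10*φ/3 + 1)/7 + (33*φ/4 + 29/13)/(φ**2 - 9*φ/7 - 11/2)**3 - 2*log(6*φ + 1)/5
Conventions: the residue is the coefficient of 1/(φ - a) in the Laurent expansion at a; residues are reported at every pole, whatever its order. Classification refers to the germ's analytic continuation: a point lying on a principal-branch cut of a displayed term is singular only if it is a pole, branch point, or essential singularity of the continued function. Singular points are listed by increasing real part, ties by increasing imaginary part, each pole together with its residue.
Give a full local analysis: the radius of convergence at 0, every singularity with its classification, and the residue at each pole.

Radius of convergence at 0: 1/6.
At 9/14 - (1/14)*sqrt(1159): a pole of order 3; residue -(39508455/80956859308)*sqrt(1159).
At -3/10: an algebraic (square-root) branch point.
At -1/6: a logarithmic branch point.
At 9/14 + (1/14)*sqrt(1159): a pole of order 3; residue (39508455/80956859308)*sqrt(1159).

Denominator factor (φ**2 - 9*φ/7 - 11/2)^3: discriminant 1159/49, real irrational roots 9/14 + (1/14)*sqrt(1159) and 9/14 - (1/14)*sqrt(1159); poles of order 3, moduli 9/14 + (1/14)*sqrt(1159) and -9/14 + (1/14)*sqrt(1159).
Branch term (-2/5)*log(1 - φ/(-1/6)): its argument vanishes at φ = -1/6, a logarithmic branch point, modulus 1/6.
Branch term (-15/7)*sqrt(1 - φ/(-3/10)): its argument vanishes at φ = -3/10, a square-root branch point, modulus 3/10.
The radius of convergence is the smallest modulus among the singular points: 1/6.
The branch terms are analytic at 9/14 - (1/14)*sqrt(1159) and contribute nothing to the residue; only the rational part matters.
The factor φ**2 - 9*φ/7 - 11/2 splits as (φ - a)(φ - a') with a = 9/14 - (1/14)*sqrt(1159), a' = 9/14 + (1/14)*sqrt(1159). At the order-3 pole a set g(φ) = (φ - a)^3*(rational part) = [33*φ/4 + 29/13] / (φ - a')^3.
Order-3 pole: residue = g''(a)/2; g''(9/14 - (1/14)*sqrt(1159)) = -(39508455/40478429654)*sqrt(1159), so the residue is -(39508455/80956859308)*sqrt(1159).
The branch terms are analytic at 9/14 + (1/14)*sqrt(1159) and contribute nothing to the residue; only the rational part matters.
The factor φ**2 - 9*φ/7 - 11/2 splits as (φ - a)(φ - a') with a = 9/14 + (1/14)*sqrt(1159), a' = 9/14 - (1/14)*sqrt(1159). At the order-3 pole a set g(φ) = (φ - a)^3*(rational part) = [33*φ/4 + 29/13] / (φ - a')^3.
Order-3 pole: residue = g''(a)/2; g''(9/14 + (1/14)*sqrt(1159)) = (39508455/40478429654)*sqrt(1159), so the residue is (39508455/80956859308)*sqrt(1159).
List the singular points by increasing real part (a conjugate pair: the negative imaginary part first).


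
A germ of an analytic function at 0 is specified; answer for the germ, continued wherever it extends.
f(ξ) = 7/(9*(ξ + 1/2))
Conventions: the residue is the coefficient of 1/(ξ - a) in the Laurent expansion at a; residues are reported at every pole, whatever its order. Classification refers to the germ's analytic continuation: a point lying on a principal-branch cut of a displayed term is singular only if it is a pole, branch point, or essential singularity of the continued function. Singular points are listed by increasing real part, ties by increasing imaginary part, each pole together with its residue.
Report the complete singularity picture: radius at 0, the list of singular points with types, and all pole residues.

Denominator factor (ξ + 1/2): pole of order 1 at -1/2, modulus 1/2.
The radius of convergence is the smallest modulus among the singular points: 1/2.
At the order-1 pole -1/2 set g(ξ) = (ξ - (-1/2))*f(ξ) = 7/9.
Simple pole: residue = g(a) at a = -1/2, which is 7/9.

Radius of convergence at 0: 1/2.
At -1/2: a pole of order 1; residue 7/9.


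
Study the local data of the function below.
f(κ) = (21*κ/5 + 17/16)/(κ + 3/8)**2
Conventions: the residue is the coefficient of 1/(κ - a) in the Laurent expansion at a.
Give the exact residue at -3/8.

At the order-2 pole -3/8 set g(κ) = (κ - (-3/8))^2*f(κ) = 21*κ/5 + 17/16.
Order-2 pole: residue = g'(a); g'(-3/8) = 21/5, so the residue is 21/5.

The residue is 21/5.


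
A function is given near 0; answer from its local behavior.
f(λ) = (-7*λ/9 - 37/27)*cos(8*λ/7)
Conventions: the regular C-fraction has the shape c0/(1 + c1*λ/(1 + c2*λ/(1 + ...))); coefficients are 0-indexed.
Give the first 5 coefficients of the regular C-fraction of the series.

The regular C-fraction coefficients are [-37/27, -21/37, 65417/38073, -1184/1029, -20720/65417].

Taylor coefficients (expand at 0): a_0 = -37/27, a_1 = -7/9, a_2 = 1184/1323, a_3 = 32/63, a_4 = -18944/194481.
c0 = a_0 = -37/27. Peel one level at a time: if S = 1 + c*λ/S' with S'(0) = 1, then c is the λ-coefficient of S and S' = c*λ/(S - 1).
S_1 = c0/f = 1 + (-21/37)*λ + (65417/67081)*λ^2 + ...; c1 = -21/37.
S_2 = c1*λ/(S_1 - 1) = 1 + (65417/38073)*λ + (2093344/1058841)*λ^2 + ...; c2 = 65417/38073.
S_3 = c2*λ/(S_2 - 1) = 1 + (-1184/1029)*λ + (-3504640/9616299)*λ^2 + ...; c3 = -1184/1029.
S_4 = c3*λ/(S_3 - 1) = 1 + (-20720/65417)*λ + ...; c4 = -20720/65417.


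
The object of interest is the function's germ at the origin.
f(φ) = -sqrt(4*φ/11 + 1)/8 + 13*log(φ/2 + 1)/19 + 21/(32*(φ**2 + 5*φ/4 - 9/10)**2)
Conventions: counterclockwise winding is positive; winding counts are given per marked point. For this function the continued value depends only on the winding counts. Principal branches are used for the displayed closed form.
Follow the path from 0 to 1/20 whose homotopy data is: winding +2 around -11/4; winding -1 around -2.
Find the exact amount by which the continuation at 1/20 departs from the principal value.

The rational part is single-valued and drops out of the difference; each branch term changes only by its own monodromy.
(-1/8)*sqrt(1 - φ/(-11/4)): winding +2 is even, the square root returns to the same sheet, contribution 0.
(13/19)*log(1 - φ/(-2)): each positive loop around -2 adds 2*pi*i to the log, so winding -1 contributes (13/19)*(-1)*2*pi*i = -(26/19)*pi*i.
Summing the contributions at φ = 1/20 gives -(26/19)*pi*i.

Continued minus principal equals -(26/19)*pi*i.


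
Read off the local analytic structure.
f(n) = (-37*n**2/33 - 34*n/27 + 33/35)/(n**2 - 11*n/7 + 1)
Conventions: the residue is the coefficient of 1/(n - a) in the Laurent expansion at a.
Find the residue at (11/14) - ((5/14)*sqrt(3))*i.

The residue is (-571/378) - ((45071/311850)*sqrt(3))*i.

The factor n**2 - 11*n/7 + 1 splits as (n - a)(n - a') with a = (11/14) - ((5/14)*sqrt(3))*i, a' = (11/14) + ((5/14)*sqrt(3))*i. At the order-1 pole a set g(n) = (n - a)*f(n) = [-37*n**2/33 - 34*n/27 + 33/35] / (n - a').
Simple pole: residue = g(a) at a = (11/14) - ((5/14)*sqrt(3))*i, which is (-571/378) - ((45071/311850)*sqrt(3))*i.


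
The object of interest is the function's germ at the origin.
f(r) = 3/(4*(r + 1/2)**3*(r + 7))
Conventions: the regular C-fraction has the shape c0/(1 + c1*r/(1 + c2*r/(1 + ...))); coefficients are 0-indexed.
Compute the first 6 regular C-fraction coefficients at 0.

Taylor coefficients (expand at 0): a_0 = 6/7, a_1 = -258/49, a_2 = 7314/343, a_3 = -171954/2401, a_4 = 3629394/16807, a_5 = -71395218/117649.
c0 = a_0 = 6/7. Peel one level at a time: if S = 1 + c*r/S' with S'(0) = 1, then c is the r-coefficient of S and S' = c*r/(S - 1).
S_1 = c0/f = 1 + (43/7)*r + (90/7)*r^2 + ...; c1 = 43/7.
S_2 = c1*r/(S_1 - 1) = 1 + (-90/43)*r + (5176/1849)*r^2 + ...; c2 = -90/43.
S_3 = c2*r/(S_2 - 1) = 1 + (2588/1935)*r + (976/2025)*r^2 + ...; c3 = 2588/1935.
S_4 = c3*r/(S_3 - 1) = 1 + (-10492/29115)*r + (147318/418609)*r^2 + ...; c4 = -10492/29115.
S_5 = c4*r/(S_4 - 1) = 1 + (77085/78934)*r + ...; c5 = 77085/78934.

The regular C-fraction coefficients are [6/7, 43/7, -90/43, 2588/1935, -10492/29115, 77085/78934].


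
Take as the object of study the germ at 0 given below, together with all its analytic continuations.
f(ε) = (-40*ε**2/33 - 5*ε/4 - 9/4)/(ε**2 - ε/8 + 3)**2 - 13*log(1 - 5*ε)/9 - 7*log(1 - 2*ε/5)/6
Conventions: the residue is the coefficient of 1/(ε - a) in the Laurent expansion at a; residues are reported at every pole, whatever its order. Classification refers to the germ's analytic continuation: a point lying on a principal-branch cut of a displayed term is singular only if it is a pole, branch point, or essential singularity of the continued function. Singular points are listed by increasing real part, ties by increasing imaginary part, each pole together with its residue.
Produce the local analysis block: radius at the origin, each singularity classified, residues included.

Denominator factor (ε**2 - ε/8 + 3)^2: discriminant -767/64, complex-conjugate roots (1/16) + ((1/16)*sqrt(767))*i and (1/16) - ((1/16)*sqrt(767))*i; poles of order 2, moduli sqrt(3) and sqrt(3).
Branch term (-7/6)*log(1 - ε/(5/2)): its argument vanishes at ε = 5/2, a logarithmic branch point, modulus 5/2.
Branch term (-13/9)*log(1 - ε/(1/5)): its argument vanishes at ε = 1/5, a logarithmic branch point, modulus 1/5.
The radius of convergence is the smallest modulus among the singular points: 1/5.
The branch terms are analytic at (1/16) - ((1/16)*sqrt(767))*i and contribute nothing to the residue; only the rational part matters.
The factor ε**2 - ε/8 + 3 splits as (ε - a)(ε - a') with a = (1/16) - ((1/16)*sqrt(767))*i, a' = (1/16) + ((1/16)*sqrt(767))*i. At the order-2 pole a set g(ε) = (ε - a)^2*(rational part) = [-40*ε**2/33 - 5*ε/4 - 9/4] / (ε - a')^2.
Order-2 pole: residue = g'(a); g'((1/16) - ((1/16)*sqrt(767))*i) = -((5168/497783)*sqrt(767))*i, so the residue is -((5168/497783)*sqrt(767))*i.
The branch terms are analytic at (1/16) + ((1/16)*sqrt(767))*i and contribute nothing to the residue; only the rational part matters.
The factor ε**2 - ε/8 + 3 splits as (ε - a)(ε - a') with a = (1/16) + ((1/16)*sqrt(767))*i, a' = (1/16) - ((1/16)*sqrt(767))*i. At the order-2 pole a set g(ε) = (ε - a)^2*(rational part) = [-40*ε**2/33 - 5*ε/4 - 9/4] / (ε - a')^2.
Order-2 pole: residue = g'(a); g'((1/16) + ((1/16)*sqrt(767))*i) = ((5168/497783)*sqrt(767))*i, so the residue is ((5168/497783)*sqrt(767))*i.
List the singular points by increasing real part (a conjugate pair: the negative imaginary part first).

Radius of convergence at 0: 1/5.
At (1/16) - ((1/16)*sqrt(767))*i: a pole of order 2; residue -((5168/497783)*sqrt(767))*i.
At (1/16) + ((1/16)*sqrt(767))*i: a pole of order 2; residue ((5168/497783)*sqrt(767))*i.
At 1/5: a logarithmic branch point.
At 5/2: a logarithmic branch point.


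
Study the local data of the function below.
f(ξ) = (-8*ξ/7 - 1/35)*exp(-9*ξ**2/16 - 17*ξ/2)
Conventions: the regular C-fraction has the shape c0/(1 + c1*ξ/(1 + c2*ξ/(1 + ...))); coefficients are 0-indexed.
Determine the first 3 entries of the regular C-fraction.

The regular C-fraction coefficients are [-1/35, -63/2, 20747/504].

Taylor coefficients (expand at 0): a_0 = -1/35, a_1 = -9/10, a_2 = 4871/560.
c0 = a_0 = -1/35. Peel one level at a time: if S = 1 + c*ξ/S' with S'(0) = 1, then c is the ξ-coefficient of S and S' = c*ξ/(S - 1).
S_1 = c0/f = 1 + (-63/2)*ξ + (20747/16)*ξ^2 + ...; c1 = -63/2.
S_2 = c1*ξ/(S_1 - 1) = 1 + (20747/504)*ξ + ...; c2 = 20747/504.


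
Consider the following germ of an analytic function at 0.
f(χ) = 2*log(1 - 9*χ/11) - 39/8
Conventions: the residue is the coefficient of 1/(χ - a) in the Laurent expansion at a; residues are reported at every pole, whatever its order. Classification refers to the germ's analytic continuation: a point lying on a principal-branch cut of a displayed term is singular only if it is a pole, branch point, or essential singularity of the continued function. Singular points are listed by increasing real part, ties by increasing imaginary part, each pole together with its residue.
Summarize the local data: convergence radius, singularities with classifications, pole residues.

Radius of convergence at 0: 11/9.
At 11/9: a logarithmic branch point.

Branch term (2)*log(1 - χ/(11/9)): its argument vanishes at χ = 11/9, a logarithmic branch point, modulus 11/9.
The radius of convergence is the smallest modulus among the singular points: 11/9.


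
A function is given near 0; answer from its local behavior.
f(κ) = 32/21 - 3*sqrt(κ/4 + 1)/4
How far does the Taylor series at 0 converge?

Branch term (-3/4)*sqrt(1 - κ/(-4)): its argument vanishes at κ = -4, a square-root branch point, modulus 4.
The radius of convergence is the smallest modulus among the singular points: 4.

The radius of convergence is 4.


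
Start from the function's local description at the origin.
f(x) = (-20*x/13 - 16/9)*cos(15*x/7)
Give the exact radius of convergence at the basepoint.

The radius of convergence is infinite.

The factor cos(15*x/7) is entire and contributes no finite singular point.
The polynomial part has no poles.
No finite singular points: the Taylor series at 0 converges everywhere.


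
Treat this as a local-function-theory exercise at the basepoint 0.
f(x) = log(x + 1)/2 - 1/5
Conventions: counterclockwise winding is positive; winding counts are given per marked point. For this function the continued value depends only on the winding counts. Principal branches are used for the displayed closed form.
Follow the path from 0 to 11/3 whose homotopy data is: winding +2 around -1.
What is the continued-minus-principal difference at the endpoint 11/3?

Continued minus principal equals (2)*pi*i.

The rational part is single-valued and drops out of the difference; each branch term changes only by its own monodromy.
(1/2)*log(1 - x/(-1)): each positive loop around -1 adds 2*pi*i to the log, so winding +2 contributes (1/2)*(2)*2*pi*i = (2)*pi*i.
Summing the contributions at x = 11/3 gives (2)*pi*i.


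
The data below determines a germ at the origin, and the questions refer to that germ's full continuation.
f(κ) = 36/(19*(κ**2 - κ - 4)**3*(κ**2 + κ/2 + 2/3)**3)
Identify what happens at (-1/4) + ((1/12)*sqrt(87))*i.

The denominator factor κ**2 + κ/2 + 2/3 vanishes at (-1/4) + ((1/12)*sqrt(87))*i and appears to the power 3; the numerator there equals 36/19, nonzero, and no other factor vanishes.
Hence a pole whose order is the multiplicity, 3.

The point is a pole of order 3.


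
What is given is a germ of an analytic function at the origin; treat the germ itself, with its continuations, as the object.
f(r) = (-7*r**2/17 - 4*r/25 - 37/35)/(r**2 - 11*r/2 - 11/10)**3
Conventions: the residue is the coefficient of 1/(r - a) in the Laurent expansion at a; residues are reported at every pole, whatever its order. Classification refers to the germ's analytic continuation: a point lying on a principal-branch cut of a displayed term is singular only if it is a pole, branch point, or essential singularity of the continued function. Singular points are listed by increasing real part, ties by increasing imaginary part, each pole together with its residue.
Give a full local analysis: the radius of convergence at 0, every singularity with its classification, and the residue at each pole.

Denominator factor (r**2 - 11*r/2 - 11/10)^3: discriminant 693/20, real irrational roots 11/4 + (3/20)*sqrt(385) and 11/4 - (3/20)*sqrt(385); poles of order 3, moduli 11/4 + (3/20)*sqrt(385) and -11/4 + (3/20)*sqrt(385).
The radius of convergence is the smallest modulus among the singular points: -11/4 + (3/20)*sqrt(385).
The factor r**2 - 11*r/2 - 11/10 splits as (r - a)(r - a') with a = 11/4 - (3/20)*sqrt(385), a' = 11/4 + (3/20)*sqrt(385). At the order-3 pole a set g(r) = (r - a)^3*f(r) = [-7*r**2/17 - 4*r/25 - 37/35] / (r - a')^3.
Order-3 pole: residue = g''(a)/2; g''(11/4 - (3/20)*sqrt(385)) = (25552/86284737)*sqrt(385), so the residue is (12776/86284737)*sqrt(385).
The factor r**2 - 11*r/2 - 11/10 splits as (r - a)(r - a') with a = 11/4 + (3/20)*sqrt(385), a' = 11/4 - (3/20)*sqrt(385). At the order-3 pole a set g(r) = (r - a)^3*f(r) = [-7*r**2/17 - 4*r/25 - 37/35] / (r - a')^3.
Order-3 pole: residue = g''(a)/2; g''(11/4 + (3/20)*sqrt(385)) = -(25552/86284737)*sqrt(385), so the residue is -(12776/86284737)*sqrt(385).
List the singular points by increasing real part (a conjugate pair: the negative imaginary part first).

Radius of convergence at 0: -11/4 + (3/20)*sqrt(385).
At 11/4 - (3/20)*sqrt(385): a pole of order 3; residue (12776/86284737)*sqrt(385).
At 11/4 + (3/20)*sqrt(385): a pole of order 3; residue -(12776/86284737)*sqrt(385).


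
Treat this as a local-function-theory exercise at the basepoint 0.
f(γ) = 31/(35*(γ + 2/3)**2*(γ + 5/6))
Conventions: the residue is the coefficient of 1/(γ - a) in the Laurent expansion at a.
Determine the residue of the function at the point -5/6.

At the order-1 pole -5/6 set g(γ) = (γ - (-5/6))*f(γ) = 31/(35*(γ + 2/3)**2).
Simple pole: residue = g(a) at a = -5/6, which is 1116/35.

The residue is 1116/35.


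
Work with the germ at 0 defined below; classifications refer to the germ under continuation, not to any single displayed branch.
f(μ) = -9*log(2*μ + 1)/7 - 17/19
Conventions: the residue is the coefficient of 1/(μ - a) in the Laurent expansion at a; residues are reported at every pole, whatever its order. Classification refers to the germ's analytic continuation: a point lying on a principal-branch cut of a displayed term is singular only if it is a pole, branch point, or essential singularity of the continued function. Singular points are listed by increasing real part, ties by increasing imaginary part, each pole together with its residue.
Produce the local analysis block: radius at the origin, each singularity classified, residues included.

Radius of convergence at 0: 1/2.
At -1/2: a logarithmic branch point.

Branch term (-9/7)*log(1 - μ/(-1/2)): its argument vanishes at μ = -1/2, a logarithmic branch point, modulus 1/2.
The radius of convergence is the smallest modulus among the singular points: 1/2.


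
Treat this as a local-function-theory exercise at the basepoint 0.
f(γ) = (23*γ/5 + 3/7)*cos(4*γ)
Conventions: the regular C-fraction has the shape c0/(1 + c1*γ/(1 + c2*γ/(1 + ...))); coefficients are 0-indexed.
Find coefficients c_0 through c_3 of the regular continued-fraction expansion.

Taylor coefficients (expand at 0): a_0 = 3/7, a_1 = 23/5, a_2 = -24/7, a_3 = -184/5.
c0 = a_0 = 3/7. Peel one level at a time: if S = 1 + c*γ/S' with S'(0) = 1, then c is the γ-coefficient of S and S' = c*γ/(S - 1).
S_1 = c0/f = 1 + (-161/15)*γ + (27721/225)*γ^2 + ...; c1 = -161/15.
S_2 = c1*γ/(S_1 - 1) = 1 + (27721/2415)*γ + (221768/25921)*γ^2 + ...; c2 = 27721/2415.
S_3 = c2*γ/(S_2 - 1) = 1 + (-120/161)*γ + ...; c3 = -120/161.

The regular C-fraction coefficients are [3/7, -161/15, 27721/2415, -120/161].


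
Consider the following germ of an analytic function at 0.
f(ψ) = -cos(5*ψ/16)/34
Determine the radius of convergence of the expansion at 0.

The factor cos(5*ψ/16) is entire and contributes no finite singular point.
The polynomial part has no poles.
No finite singular points: the Taylor series at 0 converges everywhere.

The radius of convergence is infinite.


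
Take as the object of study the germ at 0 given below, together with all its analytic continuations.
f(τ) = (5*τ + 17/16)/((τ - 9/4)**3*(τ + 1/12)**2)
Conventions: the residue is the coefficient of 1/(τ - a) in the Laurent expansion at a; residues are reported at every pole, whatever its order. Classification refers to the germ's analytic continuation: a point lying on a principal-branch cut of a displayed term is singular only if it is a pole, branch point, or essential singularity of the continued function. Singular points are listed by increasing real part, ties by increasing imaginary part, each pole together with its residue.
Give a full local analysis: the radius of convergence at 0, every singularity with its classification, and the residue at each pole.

Radius of convergence at 0: 1/12.
At -1/12: a pole of order 2; residue -17631/38416.
At 9/4: a pole of order 3; residue 17631/38416.

Denominator factor (τ - 9/4)^3: pole of order 3 at 9/4, modulus 9/4.
Denominator factor (τ + 1/12)^2: pole of order 2 at -1/12, modulus 1/12.
The radius of convergence is the smallest modulus among the singular points: 1/12.
At the order-2 pole -1/12 set g(τ) = (τ - (-1/12))^2*f(τ) = (5*τ + 17/16)/(τ - 9/4)**3.
Order-2 pole: residue = g'(a); g'(-1/12) = -17631/38416, so the residue is -17631/38416.
At the order-3 pole 9/4 set g(τ) = (τ - (9/4))^3*f(τ) = (5*τ + 17/16)/(τ + 1/12)**2.
Order-3 pole: residue = g''(a)/2; g''(9/4) = 17631/19208, so the residue is 17631/38416.
List the singular points by increasing real part (a conjugate pair: the negative imaginary part first).


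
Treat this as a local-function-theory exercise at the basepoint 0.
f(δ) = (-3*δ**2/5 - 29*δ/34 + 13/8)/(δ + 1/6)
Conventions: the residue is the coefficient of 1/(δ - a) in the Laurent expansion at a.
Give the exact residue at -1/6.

At the order-1 pole -1/6 set g(δ) = (δ - (-1/6))*f(δ) = -3*δ**2/5 - 29*δ/34 + 13/8.
Simple pole: residue = g(a) at a = -1/6, which is 3571/2040.

The residue is 3571/2040.


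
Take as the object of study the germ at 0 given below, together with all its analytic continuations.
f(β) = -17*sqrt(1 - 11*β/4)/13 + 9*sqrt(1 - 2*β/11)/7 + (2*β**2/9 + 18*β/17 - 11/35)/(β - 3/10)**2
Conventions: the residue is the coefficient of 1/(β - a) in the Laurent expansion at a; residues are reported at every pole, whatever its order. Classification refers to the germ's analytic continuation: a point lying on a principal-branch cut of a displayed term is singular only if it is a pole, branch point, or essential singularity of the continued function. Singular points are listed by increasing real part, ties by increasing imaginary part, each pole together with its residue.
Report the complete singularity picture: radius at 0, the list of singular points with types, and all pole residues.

Radius of convergence at 0: 3/10.
At 3/10: a pole of order 2; residue 304/255.
At 4/11: an algebraic (square-root) branch point.
At 11/2: an algebraic (square-root) branch point.

Denominator factor (β - 3/10)^2: pole of order 2 at 3/10, modulus 3/10.
Branch term (9/7)*sqrt(1 - β/(11/2)): its argument vanishes at β = 11/2, a square-root branch point, modulus 11/2.
Branch term (-17/13)*sqrt(1 - β/(4/11)): its argument vanishes at β = 4/11, a square-root branch point, modulus 4/11.
The radius of convergence is the smallest modulus among the singular points: 3/10.
The branch terms are analytic at 3/10 and contribute nothing to the residue; only the rational part matters.
At the order-2 pole 3/10 set g(β) = (β - (3/10))^2*(rational part) = 2*β**2/9 + 18*β/17 - 11/35.
Order-2 pole: residue = g'(a); g'(3/10) = 304/255, so the residue is 304/255.
List the singular points by increasing real part (a conjugate pair: the negative imaginary part first).


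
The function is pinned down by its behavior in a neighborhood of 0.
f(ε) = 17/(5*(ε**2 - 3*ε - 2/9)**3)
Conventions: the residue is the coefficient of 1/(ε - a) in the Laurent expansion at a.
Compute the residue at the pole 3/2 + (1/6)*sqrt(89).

The residue is (24786/3524845)*sqrt(89).

The factor ε**2 - 3*ε - 2/9 splits as (ε - a)(ε - a') with a = 3/2 + (1/6)*sqrt(89), a' = 3/2 - (1/6)*sqrt(89). At the order-3 pole a set g(ε) = (ε - a)^3*f(ε) = [17/5] / (ε - a')^3.
Order-3 pole: residue = g''(a)/2; g''(3/2 + (1/6)*sqrt(89)) = (49572/3524845)*sqrt(89), so the residue is (24786/3524845)*sqrt(89).


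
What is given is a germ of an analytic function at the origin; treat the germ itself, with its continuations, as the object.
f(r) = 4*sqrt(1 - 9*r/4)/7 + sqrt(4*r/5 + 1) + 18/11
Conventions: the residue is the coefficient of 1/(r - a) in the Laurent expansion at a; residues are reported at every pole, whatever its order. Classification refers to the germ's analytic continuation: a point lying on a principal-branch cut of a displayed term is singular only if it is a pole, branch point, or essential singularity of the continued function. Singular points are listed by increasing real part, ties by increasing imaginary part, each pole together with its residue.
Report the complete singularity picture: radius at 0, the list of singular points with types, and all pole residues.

Branch term (4/7)*sqrt(1 - r/(4/9)): its argument vanishes at r = 4/9, a square-root branch point, modulus 4/9.
Branch term (1)*sqrt(1 - r/(-5/4)): its argument vanishes at r = -5/4, a square-root branch point, modulus 5/4.
The radius of convergence is the smallest modulus among the singular points: 4/9.
List the singular points by increasing real part (a conjugate pair: the negative imaginary part first).

Radius of convergence at 0: 4/9.
At -5/4: an algebraic (square-root) branch point.
At 4/9: an algebraic (square-root) branch point.


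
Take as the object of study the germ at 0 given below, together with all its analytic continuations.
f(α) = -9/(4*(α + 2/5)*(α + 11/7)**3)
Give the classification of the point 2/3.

The point is a regular point.

Denominator factors: α + 11/7 = 47/21 at α = 2/3; α + 2/5 = 16/15 at α = 2/3 — none vanishes.
So the germ continues analytically to 2/3.


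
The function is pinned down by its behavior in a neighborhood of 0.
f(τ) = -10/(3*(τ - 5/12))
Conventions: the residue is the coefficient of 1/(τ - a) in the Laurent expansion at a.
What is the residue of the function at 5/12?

At the order-1 pole 5/12 set g(τ) = (τ - (5/12))*f(τ) = -10/3.
Simple pole: residue = g(a) at a = 5/12, which is -10/3.

The residue is -10/3.


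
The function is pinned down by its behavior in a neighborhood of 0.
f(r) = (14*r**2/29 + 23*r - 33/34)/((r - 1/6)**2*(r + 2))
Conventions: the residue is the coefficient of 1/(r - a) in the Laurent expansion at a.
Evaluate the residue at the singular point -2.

The residue is -799362/83317.

At the order-1 pole -2 set g(r) = (r - (-2))*f(r) = (14*r**2/29 + 23*r - 33/34)/(r - 1/6)**2.
Simple pole: residue = g(a) at a = -2, which is -799362/83317.


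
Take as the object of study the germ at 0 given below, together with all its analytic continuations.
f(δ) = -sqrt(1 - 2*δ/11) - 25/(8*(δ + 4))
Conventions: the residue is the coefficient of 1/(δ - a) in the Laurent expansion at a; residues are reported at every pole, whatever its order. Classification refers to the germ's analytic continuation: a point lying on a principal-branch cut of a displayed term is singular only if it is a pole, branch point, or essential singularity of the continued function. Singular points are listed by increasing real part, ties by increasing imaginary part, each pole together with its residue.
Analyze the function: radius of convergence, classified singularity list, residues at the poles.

Denominator factor (δ + 4): pole of order 1 at -4, modulus 4.
Branch term (-1)*sqrt(1 - δ/(11/2)): its argument vanishes at δ = 11/2, a square-root branch point, modulus 11/2.
The radius of convergence is the smallest modulus among the singular points: 4.
The branch term is analytic at -4 and contributes nothing to the residue; only the rational part matters.
At the order-1 pole -4 set g(δ) = (δ - (-4))*(rational part) = -25/8.
Simple pole: residue = g(a) at a = -4, which is -25/8.
List the singular points by increasing real part (a conjugate pair: the negative imaginary part first).

Radius of convergence at 0: 4.
At -4: a pole of order 1; residue -25/8.
At 11/2: an algebraic (square-root) branch point.


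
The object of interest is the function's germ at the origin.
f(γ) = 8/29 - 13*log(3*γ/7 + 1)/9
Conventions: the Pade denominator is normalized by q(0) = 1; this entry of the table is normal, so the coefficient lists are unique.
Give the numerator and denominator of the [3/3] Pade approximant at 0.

Taylor coefficients needed (expand at 0): a_0 = 8/29, a_1 = -13/21, a_2 = 13/98, a_3 = -13/343, a_4 = 117/9604, a_5 = -351/84035, a_6 = 351/235298.
Write the denominator as Q(γ) = 1 + q1*γ + q2*γ^2 + q3*γ^3. Requiring Q*f - P = O(γ^7) with deg P <= 3 kills the coefficients of γ^4..γ^6 in Q*f:
  γ^4: a_4 + q1*a_3 + q2*a_2 + q3*a_1 = 0, i.e. 117/9604 + (-13/343)*q1 + (13/98)*q2 + (-13/21)*q3 = 0.
  γ^5: a_5 + q1*a_4 + q2*a_3 + q3*a_2 = 0, i.e. -351/84035 + (117/9604)*q1 + (-13/343)*q2 + (13/98)*q3 = 0.
  γ^6: a_6 + q1*a_5 + q2*a_4 + q3*a_3 = 0, i.e. 351/235298 + (-351/84035)*q1 + (117/9604)*q2 + (-13/343)*q3 = 0.
Solving this linear system: q1 = 9/14, q2 = 27/245, q3 = 27/6860.
The numerator is Q*f truncated at degree 3: P0 = a_0 = 8/29; P1 = a_1 + q1*a_0 = -269/609; P2 = a_2 + q1*a_1 + q2*a_0 = -1669/7105; P3 = a_3 + q1*a_2 + q2*a_1 + q3*a_0 = -3931/198940.

The Pade approximant has numerator coefficients [8/29, -269/609, -1669/7105, -3931/198940]; denominator coefficients [1, 9/14, 27/245, 27/6860].


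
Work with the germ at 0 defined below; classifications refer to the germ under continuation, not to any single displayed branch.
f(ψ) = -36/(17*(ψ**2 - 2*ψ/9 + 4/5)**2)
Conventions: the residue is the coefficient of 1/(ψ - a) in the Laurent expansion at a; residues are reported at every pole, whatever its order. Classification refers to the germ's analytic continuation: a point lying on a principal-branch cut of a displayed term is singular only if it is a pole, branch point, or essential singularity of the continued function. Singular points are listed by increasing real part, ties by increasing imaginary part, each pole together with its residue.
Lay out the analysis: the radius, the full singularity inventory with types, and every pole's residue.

Denominator factor (ψ**2 - 2*ψ/9 + 4/5)^2: discriminant -1276/405, complex-conjugate roots (1/9) + ((1/45)*sqrt(1595))*i and (1/9) - ((1/45)*sqrt(1595))*i; poles of order 2, moduli (2/5)*sqrt(5) and (2/5)*sqrt(5).
The radius of convergence is the smallest modulus among the singular points: (2/5)*sqrt(5).
The factor ψ**2 - 2*ψ/9 + 4/5 splits as (ψ - a)(ψ - a') with a = (1/9) - ((1/45)*sqrt(1595))*i, a' = (1/9) + ((1/45)*sqrt(1595))*i. At the order-2 pole a set g(ψ) = (ψ - a)^2*f(ψ) = [-36/17] / (ψ - a')^2.
Order-2 pole: residue = g'(a); g'((1/9) - ((1/45)*sqrt(1595))*i) = -((32805/1729937)*sqrt(1595))*i, so the residue is -((32805/1729937)*sqrt(1595))*i.
The factor ψ**2 - 2*ψ/9 + 4/5 splits as (ψ - a)(ψ - a') with a = (1/9) + ((1/45)*sqrt(1595))*i, a' = (1/9) - ((1/45)*sqrt(1595))*i. At the order-2 pole a set g(ψ) = (ψ - a)^2*f(ψ) = [-36/17] / (ψ - a')^2.
Order-2 pole: residue = g'(a); g'((1/9) + ((1/45)*sqrt(1595))*i) = ((32805/1729937)*sqrt(1595))*i, so the residue is ((32805/1729937)*sqrt(1595))*i.
List the singular points by increasing real part (a conjugate pair: the negative imaginary part first).

Radius of convergence at 0: (2/5)*sqrt(5).
At (1/9) - ((1/45)*sqrt(1595))*i: a pole of order 2; residue -((32805/1729937)*sqrt(1595))*i.
At (1/9) + ((1/45)*sqrt(1595))*i: a pole of order 2; residue ((32805/1729937)*sqrt(1595))*i.


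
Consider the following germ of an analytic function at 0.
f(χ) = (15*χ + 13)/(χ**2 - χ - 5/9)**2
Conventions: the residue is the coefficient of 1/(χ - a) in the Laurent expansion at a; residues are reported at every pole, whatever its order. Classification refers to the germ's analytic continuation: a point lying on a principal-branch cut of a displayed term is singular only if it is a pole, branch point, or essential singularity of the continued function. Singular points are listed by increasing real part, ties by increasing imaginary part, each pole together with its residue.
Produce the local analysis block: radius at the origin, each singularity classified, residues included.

Denominator factor (χ**2 - χ - 5/9)^2: discriminant 29/9, real irrational roots 1/2 + (1/6)*sqrt(29) and 1/2 - (1/6)*sqrt(29); poles of order 2, moduli 1/2 + (1/6)*sqrt(29) and -1/2 + (1/6)*sqrt(29).
The radius of convergence is the smallest modulus among the singular points: -1/2 + (1/6)*sqrt(29).
The factor χ**2 - χ - 5/9 splits as (χ - a)(χ - a') with a = 1/2 - (1/6)*sqrt(29), a' = 1/2 + (1/6)*sqrt(29). At the order-2 pole a set g(χ) = (χ - a)^2*f(χ) = [15*χ + 13] / (χ - a')^2.
Order-2 pole: residue = g'(a); g'(1/2 - (1/6)*sqrt(29)) = (1107/841)*sqrt(29), so the residue is (1107/841)*sqrt(29).
The factor χ**2 - χ - 5/9 splits as (χ - a)(χ - a') with a = 1/2 + (1/6)*sqrt(29), a' = 1/2 - (1/6)*sqrt(29). At the order-2 pole a set g(χ) = (χ - a)^2*f(χ) = [15*χ + 13] / (χ - a')^2.
Order-2 pole: residue = g'(a); g'(1/2 + (1/6)*sqrt(29)) = -(1107/841)*sqrt(29), so the residue is -(1107/841)*sqrt(29).
List the singular points by increasing real part (a conjugate pair: the negative imaginary part first).

Radius of convergence at 0: -1/2 + (1/6)*sqrt(29).
At 1/2 - (1/6)*sqrt(29): a pole of order 2; residue (1107/841)*sqrt(29).
At 1/2 + (1/6)*sqrt(29): a pole of order 2; residue -(1107/841)*sqrt(29).


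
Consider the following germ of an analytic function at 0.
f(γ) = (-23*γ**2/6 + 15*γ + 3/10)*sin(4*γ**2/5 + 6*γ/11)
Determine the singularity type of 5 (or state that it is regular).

There is no denominator, hence no pole anywhere.
The factor sin(4*γ**2/5 + 6*γ/11) is entire.
So the germ continues analytically to 5.

The point is a regular point.


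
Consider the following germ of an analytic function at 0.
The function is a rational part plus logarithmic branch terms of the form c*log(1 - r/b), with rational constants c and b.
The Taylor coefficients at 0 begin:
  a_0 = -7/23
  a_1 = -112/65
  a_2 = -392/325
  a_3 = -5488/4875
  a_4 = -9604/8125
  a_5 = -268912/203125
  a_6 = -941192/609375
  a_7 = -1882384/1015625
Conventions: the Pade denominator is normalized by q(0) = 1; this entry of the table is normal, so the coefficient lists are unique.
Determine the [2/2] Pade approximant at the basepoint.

Taylor coefficients needed (read off): a_0 = -7/23, a_1 = -112/65, a_2 = -392/325, a_3 = -5488/4875, a_4 = -9604/8125.
Write the denominator as Q(r) = 1 + q1*r + q2*r^2. Requiring Q*f - P = O(r^5) with deg P <= 2 kills the coefficients of r^3..r^4 in Q*f:
  r^3: a_3 + q1*a_2 + q2*a_1 = 0, i.e. -5488/4875 + (-392/325)*q1 + (-112/65)*q2 = 0.
  r^4: a_4 + q1*a_3 + q2*a_2 = 0, i.e. -9604/8125 + (-5488/4875)*q1 + (-392/325)*q2 = 0.
Solving this linear system: q1 = -7/5, q2 = 49/150.
The numerator is Q*f truncated at degree 2: P0 = a_0 = -7/23; P1 = a_1 + q1*a_0 = -1939/1495; P2 = a_2 + q1*a_1 + q2*a_0 = 49637/44850.

The Pade approximant has numerator coefficients [-7/23, -1939/1495, 49637/44850]; denominator coefficients [1, -7/5, 49/150].


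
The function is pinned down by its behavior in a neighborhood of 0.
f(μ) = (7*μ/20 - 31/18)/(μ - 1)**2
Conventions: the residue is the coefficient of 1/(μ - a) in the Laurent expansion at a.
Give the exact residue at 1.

At the order-2 pole 1 set g(μ) = (μ - (1))^2*f(μ) = 7*μ/20 - 31/18.
Order-2 pole: residue = g'(a); g'(1) = 7/20, so the residue is 7/20.

The residue is 7/20.


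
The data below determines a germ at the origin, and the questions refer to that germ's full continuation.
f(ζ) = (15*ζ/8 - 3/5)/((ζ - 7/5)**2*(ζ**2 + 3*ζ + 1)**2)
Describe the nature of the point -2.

Denominator factors: ζ**2 + 3*ζ + 1 = -1 at ζ = -2; ζ - 7/5 = -17/5 at ζ = -2 — none vanishes.
So the germ continues analytically to -2.

The point is a regular point.


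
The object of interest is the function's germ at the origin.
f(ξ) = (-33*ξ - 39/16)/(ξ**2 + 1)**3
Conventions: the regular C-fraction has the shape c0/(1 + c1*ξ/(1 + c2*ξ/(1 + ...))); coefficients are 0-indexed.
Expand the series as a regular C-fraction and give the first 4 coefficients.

Taylor coefficients (expand at 0): a_0 = -39/16, a_1 = -33, a_2 = 117/16, a_3 = 99.
c0 = a_0 = -39/16. Peel one level at a time: if S = 1 + c*ξ/S' with S'(0) = 1, then c is the ξ-coefficient of S and S' = c*ξ/(S - 1).
S_1 = c0/f = 1 + (-176/13)*ξ + (31483/169)*ξ^2 + ...; c1 = -176/13.
S_2 = c1*ξ/(S_1 - 1) = 1 + (31483/2288)*ξ + (94449/30976)*ξ^2 + ...; c2 = 31483/2288.
S_3 = c2*ξ/(S_2 - 1) = 1 + (-39/176)*ξ + ...; c3 = -39/176.

The regular C-fraction coefficients are [-39/16, -176/13, 31483/2288, -39/176].
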